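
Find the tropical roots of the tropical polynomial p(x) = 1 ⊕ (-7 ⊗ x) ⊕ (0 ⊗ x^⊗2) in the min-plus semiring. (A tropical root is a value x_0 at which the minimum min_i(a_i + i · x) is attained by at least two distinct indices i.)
Roots: {-7, 8}

Each tropical root is a break point of the lower envelope of the lines y = a_i + i · x (there are 3 lines, with slopes 0, 1, ..., 2). Only the lines that attain the minimum somewhere contribute to roots; other lines are dominated. Here the surviving (envelope) indices are i = 2, i = 1, i = 0.
Intersections between consecutive envelope lines give the roots: for adjacent envelope indices i < j the intersection is x = (a_i − a_j) / (j − i). Reading off the sorted break points: {-7, 8}.
Verification: at each break x_0, at least two indices attain the minimum of min_i(a_i + i · x_0).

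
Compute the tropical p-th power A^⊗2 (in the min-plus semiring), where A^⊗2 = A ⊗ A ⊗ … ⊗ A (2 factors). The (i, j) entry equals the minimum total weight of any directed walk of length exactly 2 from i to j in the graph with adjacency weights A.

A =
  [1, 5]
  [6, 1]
A^⊗2 =
  [2, 6]
  [7, 2]

Each entry (A^⊗2)_ij equals the minimum over all length-2 walks i = v_0 → v_1 → … → v_2 = j of Σ_t A[v_t][v_{t+1}]. For example, for (i, j) = (0, 1) we minimise over 2 possible intermediate vertex sequences; the minimum is 6, attained along the walk 0 → 0 → 1.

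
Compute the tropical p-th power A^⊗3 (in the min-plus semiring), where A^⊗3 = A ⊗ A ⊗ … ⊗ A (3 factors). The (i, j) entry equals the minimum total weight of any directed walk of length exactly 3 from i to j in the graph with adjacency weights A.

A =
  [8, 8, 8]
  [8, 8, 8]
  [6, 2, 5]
A^⊗3 =
  [18, 15, 18]
  [18, 15, 18]
  [15, 12, 15]

Each entry (A^⊗3)_ij equals the minimum over all length-3 walks i = v_0 → v_1 → … → v_3 = j of Σ_t A[v_t][v_{t+1}]. For example, for (i, j) = (0, 2) we minimise over 9 possible intermediate vertex sequences; the minimum is 18, attained along the walk 0 → 2 → 1 → 2.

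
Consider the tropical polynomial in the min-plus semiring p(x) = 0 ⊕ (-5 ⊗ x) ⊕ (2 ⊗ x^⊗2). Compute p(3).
p(3) = -2

A tropical monomial a ⊗ x^⊗i evaluates to a + i · x. Evaluating each term at x = 3:
  Term 0 contributes 0 + 0 · 3 = 0
  Term 1 contributes -5 + 1 · 3 = -2
  Term 2 contributes 2 + 2 · 3 = 8
p(3) = ⊕ of these = min[0, -2, 8] = -2.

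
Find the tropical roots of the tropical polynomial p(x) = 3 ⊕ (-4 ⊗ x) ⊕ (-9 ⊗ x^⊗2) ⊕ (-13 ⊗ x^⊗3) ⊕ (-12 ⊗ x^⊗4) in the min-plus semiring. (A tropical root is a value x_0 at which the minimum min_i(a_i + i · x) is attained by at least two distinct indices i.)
Roots: {-1, 4, 5, 7}

Each tropical root is a break point of the lower envelope of the lines y = a_i + i · x (there are 5 lines, with slopes 0, 1, ..., 4). Only the lines that attain the minimum somewhere contribute to roots; other lines are dominated. Here the surviving (envelope) indices are i = 4, i = 3, i = 2, i = 1, i = 0.
Intersections between consecutive envelope lines give the roots: for adjacent envelope indices i < j the intersection is x = (a_i − a_j) / (j − i). Reading off the sorted break points: {-1, 4, 5, 7}.
Verification: at each break x_0, at least two indices attain the minimum of min_i(a_i + i · x_0).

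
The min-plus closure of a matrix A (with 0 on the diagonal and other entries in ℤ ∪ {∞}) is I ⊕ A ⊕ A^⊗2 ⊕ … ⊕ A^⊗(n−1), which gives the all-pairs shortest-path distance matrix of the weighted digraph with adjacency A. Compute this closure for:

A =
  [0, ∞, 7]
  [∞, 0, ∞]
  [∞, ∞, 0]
Closure =
  [0, ∞, 7]
  [∞, 0, ∞]
  [∞, ∞, 0]

This is the Floyd-Warshall all-pairs shortest-path computation. For each intermediate vertex k = 0, 1, …, 2, update dist[i][j] ← min(dist[i][j], dist[i][k] + dist[k][j]). The final matrix gives, for each (i, j), the minimum total weight of any directed path from i to j (possibly empty when i = j).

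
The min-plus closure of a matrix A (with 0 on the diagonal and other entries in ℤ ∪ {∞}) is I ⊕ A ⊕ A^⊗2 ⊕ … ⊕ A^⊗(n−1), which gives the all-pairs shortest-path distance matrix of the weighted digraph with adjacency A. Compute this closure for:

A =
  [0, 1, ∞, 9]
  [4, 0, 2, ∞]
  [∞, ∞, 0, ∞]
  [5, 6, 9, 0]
Closure =
  [0, 1, 3, 9]
  [4, 0, 2, 13]
  [∞, ∞, 0, ∞]
  [5, 6, 8, 0]

This is the Floyd-Warshall all-pairs shortest-path computation. For each intermediate vertex k = 0, 1, …, 3, update dist[i][j] ← min(dist[i][j], dist[i][k] + dist[k][j]). The final matrix gives, for each (i, j), the minimum total weight of any directed path from i to j (possibly empty when i = j).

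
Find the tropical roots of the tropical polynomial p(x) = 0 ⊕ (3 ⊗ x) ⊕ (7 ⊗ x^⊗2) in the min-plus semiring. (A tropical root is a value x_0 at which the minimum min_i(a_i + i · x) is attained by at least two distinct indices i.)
Roots: {-4, -3}

Each tropical root is a break point of the lower envelope of the lines y = a_i + i · x (there are 3 lines, with slopes 0, 1, ..., 2). Only the lines that attain the minimum somewhere contribute to roots; other lines are dominated. Here the surviving (envelope) indices are i = 2, i = 1, i = 0.
Intersections between consecutive envelope lines give the roots: for adjacent envelope indices i < j the intersection is x = (a_i − a_j) / (j − i). Reading off the sorted break points: {-4, -3}.
Verification: at each break x_0, at least two indices attain the minimum of min_i(a_i + i · x_0).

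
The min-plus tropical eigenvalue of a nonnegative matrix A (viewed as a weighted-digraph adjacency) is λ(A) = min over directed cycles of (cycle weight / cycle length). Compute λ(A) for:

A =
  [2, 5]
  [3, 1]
λ(A) = 1

Enumerate directed cycles and compute their means (weight / length). Sample:
  cycle 0 → 0: weight = 2, length = 1, mean = 2/1 ≈ 2.000
  cycle 1 → 1: weight = 1, length = 1, mean = 1/1 ≈ 1.000
  cycle 0 → 1 → 0: weight = 8, length = 2, mean = 8/2 ≈ 4.000
  cycle 1 → 0 → 1: weight = 8, length = 2, mean = 8/2 ≈ 4.000
Minimum mean = 1.000, attained e.g. along the cycle 1 → 1 with weight 1 and length 1. So λ(A) = 1/1 = 1.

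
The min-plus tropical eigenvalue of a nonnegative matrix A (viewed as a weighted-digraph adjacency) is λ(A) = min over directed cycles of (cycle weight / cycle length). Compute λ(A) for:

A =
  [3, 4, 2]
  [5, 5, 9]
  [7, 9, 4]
λ(A) = 3

Enumerate directed cycles and compute their means (weight / length). Sample:
  cycle 0 → 0: weight = 3, length = 1, mean = 3/1 ≈ 3.000
  cycle 1 → 1: weight = 5, length = 1, mean = 5/1 ≈ 5.000
  cycle 2 → 2: weight = 4, length = 1, mean = 4/1 ≈ 4.000
  cycle 0 → 1 → 0: weight = 9, length = 2, mean = 9/2 ≈ 4.500
  cycle 0 → 2 → 0: weight = 9, length = 2, mean = 9/2 ≈ 4.500
  cycle 1 → 0 → 1: weight = 9, length = 2, mean = 9/2 ≈ 4.500
Minimum mean = 3.000, attained e.g. along the cycle 0 → 0 with weight 3 and length 1. So λ(A) = 3/1 = 3.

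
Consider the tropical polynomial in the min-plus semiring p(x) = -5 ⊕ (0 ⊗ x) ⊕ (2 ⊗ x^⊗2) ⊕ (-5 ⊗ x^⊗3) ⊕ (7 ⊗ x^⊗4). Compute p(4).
p(4) = -5

A tropical monomial a ⊗ x^⊗i evaluates to a + i · x. Evaluating each term at x = 4:
  Term 0 contributes -5 + 0 · 4 = -5
  Term 1 contributes 0 + 1 · 4 = 4
  Term 2 contributes 2 + 2 · 4 = 10
  Term 3 contributes -5 + 3 · 4 = 7
  Term 4 contributes 7 + 4 · 4 = 23
p(4) = ⊕ of these = min[-5, 4, 10, 7, 23] = -5.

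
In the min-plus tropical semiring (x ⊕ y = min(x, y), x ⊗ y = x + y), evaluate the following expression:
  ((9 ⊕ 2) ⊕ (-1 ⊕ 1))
((9 ⊕ 2) ⊕ (-1 ⊕ 1)) = -1

Expand innermost to outermost. Recall ⊕ takes the minimum of its arguments and ⊗ takes their sum. Working out the expression ((9 ⊕ 2) ⊕ (-1 ⊕ 1)) gives -1.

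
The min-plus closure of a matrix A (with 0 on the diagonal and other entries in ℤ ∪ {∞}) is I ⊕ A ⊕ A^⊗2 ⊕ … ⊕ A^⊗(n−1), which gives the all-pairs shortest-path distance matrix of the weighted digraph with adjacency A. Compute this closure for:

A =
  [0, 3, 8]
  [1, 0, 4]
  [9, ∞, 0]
Closure =
  [0, 3, 7]
  [1, 0, 4]
  [9, 12, 0]

This is the Floyd-Warshall all-pairs shortest-path computation. For each intermediate vertex k = 0, 1, …, 2, update dist[i][j] ← min(dist[i][j], dist[i][k] + dist[k][j]). The final matrix gives, for each (i, j), the minimum total weight of any directed path from i to j (possibly empty when i = j).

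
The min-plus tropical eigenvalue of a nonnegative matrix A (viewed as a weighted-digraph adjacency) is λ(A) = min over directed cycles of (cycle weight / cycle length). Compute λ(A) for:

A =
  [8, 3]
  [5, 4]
λ(A) = 4

Enumerate directed cycles and compute their means (weight / length). Sample:
  cycle 0 → 0: weight = 8, length = 1, mean = 8/1 ≈ 8.000
  cycle 1 → 1: weight = 4, length = 1, mean = 4/1 ≈ 4.000
  cycle 0 → 1 → 0: weight = 8, length = 2, mean = 8/2 ≈ 4.000
  cycle 1 → 0 → 1: weight = 8, length = 2, mean = 8/2 ≈ 4.000
Minimum mean = 4.000, attained e.g. along the cycle 1 → 1 with weight 4 and length 1. So λ(A) = 4/1 = 4.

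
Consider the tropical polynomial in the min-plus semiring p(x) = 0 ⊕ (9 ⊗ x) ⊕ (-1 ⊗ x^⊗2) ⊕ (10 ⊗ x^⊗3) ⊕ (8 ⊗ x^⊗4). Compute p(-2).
p(-2) = -5

A tropical monomial a ⊗ x^⊗i evaluates to a + i · x. Evaluating each term at x = -2:
  Term 0 contributes 0 + 0 · -2 = 0
  Term 1 contributes 9 + 1 · -2 = 7
  Term 2 contributes -1 + 2 · -2 = -5
  Term 3 contributes 10 + 3 · -2 = 4
  Term 4 contributes 8 + 4 · -2 = 0
p(-2) = ⊕ of these = min[0, 7, -5, 4, 0] = -5.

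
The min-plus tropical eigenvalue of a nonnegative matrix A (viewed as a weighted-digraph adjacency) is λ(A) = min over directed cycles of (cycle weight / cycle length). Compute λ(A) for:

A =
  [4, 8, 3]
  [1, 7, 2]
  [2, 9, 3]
λ(A) = 5/2

Enumerate directed cycles and compute their means (weight / length). Sample:
  cycle 0 → 0: weight = 4, length = 1, mean = 4/1 ≈ 4.000
  cycle 1 → 1: weight = 7, length = 1, mean = 7/1 ≈ 7.000
  cycle 2 → 2: weight = 3, length = 1, mean = 3/1 ≈ 3.000
  cycle 0 → 1 → 0: weight = 9, length = 2, mean = 9/2 ≈ 4.500
  cycle 0 → 2 → 0: weight = 5, length = 2, mean = 5/2 ≈ 2.500
  cycle 1 → 0 → 1: weight = 9, length = 2, mean = 9/2 ≈ 4.500
Minimum mean = 2.500, attained e.g. along the cycle 0 → 2 → 0 with weight 5 and length 2. So λ(A) = 5/2 = 5/2.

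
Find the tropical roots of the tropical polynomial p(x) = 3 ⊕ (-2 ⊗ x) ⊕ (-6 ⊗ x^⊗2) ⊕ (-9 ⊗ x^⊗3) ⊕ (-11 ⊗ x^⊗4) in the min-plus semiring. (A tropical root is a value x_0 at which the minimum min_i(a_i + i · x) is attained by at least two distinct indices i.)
Roots: {2, 3, 4, 5}

Each tropical root is a break point of the lower envelope of the lines y = a_i + i · x (there are 5 lines, with slopes 0, 1, ..., 4). Only the lines that attain the minimum somewhere contribute to roots; other lines are dominated. Here the surviving (envelope) indices are i = 4, i = 3, i = 2, i = 1, i = 0.
Intersections between consecutive envelope lines give the roots: for adjacent envelope indices i < j the intersection is x = (a_i − a_j) / (j − i). Reading off the sorted break points: {2, 3, 4, 5}.
Verification: at each break x_0, at least two indices attain the minimum of min_i(a_i + i · x_0).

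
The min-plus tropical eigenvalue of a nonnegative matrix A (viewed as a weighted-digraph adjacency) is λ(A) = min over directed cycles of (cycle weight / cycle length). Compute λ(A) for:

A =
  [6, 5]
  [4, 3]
λ(A) = 3

Enumerate directed cycles and compute their means (weight / length). Sample:
  cycle 0 → 0: weight = 6, length = 1, mean = 6/1 ≈ 6.000
  cycle 1 → 1: weight = 3, length = 1, mean = 3/1 ≈ 3.000
  cycle 0 → 1 → 0: weight = 9, length = 2, mean = 9/2 ≈ 4.500
  cycle 1 → 0 → 1: weight = 9, length = 2, mean = 9/2 ≈ 4.500
Minimum mean = 3.000, attained e.g. along the cycle 1 → 1 with weight 3 and length 1. So λ(A) = 3/1 = 3.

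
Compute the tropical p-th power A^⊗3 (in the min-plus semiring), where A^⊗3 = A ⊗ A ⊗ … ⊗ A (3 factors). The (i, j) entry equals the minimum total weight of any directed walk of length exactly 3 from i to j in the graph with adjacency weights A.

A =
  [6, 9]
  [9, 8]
A^⊗3 =
  [18, 21]
  [21, 24]

Each entry (A^⊗3)_ij equals the minimum over all length-3 walks i = v_0 → v_1 → … → v_3 = j of Σ_t A[v_t][v_{t+1}]. For example, for (i, j) = (0, 1) we minimise over 4 possible intermediate vertex sequences; the minimum is 21, attained along the walk 0 → 0 → 0 → 1.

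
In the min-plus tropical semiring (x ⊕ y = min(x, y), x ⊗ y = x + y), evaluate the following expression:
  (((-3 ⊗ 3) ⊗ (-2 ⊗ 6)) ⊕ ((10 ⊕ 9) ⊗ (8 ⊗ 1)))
(((-3 ⊗ 3) ⊗ (-2 ⊗ 6)) ⊕ ((10 ⊕ 9) ⊗ (8 ⊗ 1))) = 4

Expand innermost to outermost. Recall ⊕ takes the minimum of its arguments and ⊗ takes their sum. Working out the expression (((-3 ⊗ 3) ⊗ (-2 ⊗ 6)) ⊕ ((10 ⊕ 9) ⊗ (8 ⊗ 1))) gives 4.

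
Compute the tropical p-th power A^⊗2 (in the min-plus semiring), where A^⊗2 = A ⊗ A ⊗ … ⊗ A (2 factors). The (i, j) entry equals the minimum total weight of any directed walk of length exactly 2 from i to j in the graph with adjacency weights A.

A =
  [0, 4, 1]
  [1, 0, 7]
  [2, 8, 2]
A^⊗2 =
  [0, 4, 1]
  [1, 0, 2]
  [2, 6, 3]

Each entry (A^⊗2)_ij equals the minimum over all length-2 walks i = v_0 → v_1 → … → v_2 = j of Σ_t A[v_t][v_{t+1}]. For example, for (i, j) = (0, 2) we minimise over 3 possible intermediate vertex sequences; the minimum is 1, attained along the walk 0 → 0 → 2.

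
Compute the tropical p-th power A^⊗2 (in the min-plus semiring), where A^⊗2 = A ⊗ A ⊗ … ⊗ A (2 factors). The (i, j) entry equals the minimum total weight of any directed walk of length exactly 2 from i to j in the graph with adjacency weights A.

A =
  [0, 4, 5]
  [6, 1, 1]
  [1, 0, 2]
A^⊗2 =
  [0, 4, 5]
  [2, 1, 2]
  [1, 1, 1]

Each entry (A^⊗2)_ij equals the minimum over all length-2 walks i = v_0 → v_1 → … → v_2 = j of Σ_t A[v_t][v_{t+1}]. For example, for (i, j) = (0, 2) we minimise over 3 possible intermediate vertex sequences; the minimum is 5, attained along the walk 0 → 0 → 2.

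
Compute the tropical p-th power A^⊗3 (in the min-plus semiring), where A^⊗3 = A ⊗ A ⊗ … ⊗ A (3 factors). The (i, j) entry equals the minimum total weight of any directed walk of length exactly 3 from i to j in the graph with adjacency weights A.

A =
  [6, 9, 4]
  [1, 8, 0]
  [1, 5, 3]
A^⊗3 =
  [8, 12, 9]
  [4, 8, 5]
  [6, 10, 8]

Each entry (A^⊗3)_ij equals the minimum over all length-3 walks i = v_0 → v_1 → … → v_3 = j of Σ_t A[v_t][v_{t+1}]. For example, for (i, j) = (0, 2) we minimise over 9 possible intermediate vertex sequences; the minimum is 9, attained along the walk 0 → 2 → 0 → 2.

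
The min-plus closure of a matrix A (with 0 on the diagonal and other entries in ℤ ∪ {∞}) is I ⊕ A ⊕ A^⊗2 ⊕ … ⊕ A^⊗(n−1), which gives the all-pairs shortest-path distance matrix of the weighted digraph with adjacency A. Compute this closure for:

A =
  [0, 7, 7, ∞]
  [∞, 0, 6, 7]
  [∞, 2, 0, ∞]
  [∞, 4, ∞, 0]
Closure =
  [0, 7, 7, 14]
  [∞, 0, 6, 7]
  [∞, 2, 0, 9]
  [∞, 4, 10, 0]

This is the Floyd-Warshall all-pairs shortest-path computation. For each intermediate vertex k = 0, 1, …, 3, update dist[i][j] ← min(dist[i][j], dist[i][k] + dist[k][j]). The final matrix gives, for each (i, j), the minimum total weight of any directed path from i to j (possibly empty when i = j).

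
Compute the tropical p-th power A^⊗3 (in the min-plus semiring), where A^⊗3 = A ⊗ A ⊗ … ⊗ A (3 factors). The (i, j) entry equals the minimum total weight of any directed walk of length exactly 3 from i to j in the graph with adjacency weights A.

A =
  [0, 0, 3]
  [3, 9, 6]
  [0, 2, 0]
A^⊗3 =
  [0, 0, 3]
  [3, 3, 6]
  [0, 0, 0]

Each entry (A^⊗3)_ij equals the minimum over all length-3 walks i = v_0 → v_1 → … → v_3 = j of Σ_t A[v_t][v_{t+1}]. For example, for (i, j) = (0, 2) we minimise over 9 possible intermediate vertex sequences; the minimum is 3, attained along the walk 0 → 0 → 0 → 2.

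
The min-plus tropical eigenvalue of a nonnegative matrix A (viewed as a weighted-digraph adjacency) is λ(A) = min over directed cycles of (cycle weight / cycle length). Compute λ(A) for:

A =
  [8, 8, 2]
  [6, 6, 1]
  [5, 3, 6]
λ(A) = 2

Enumerate directed cycles and compute their means (weight / length). Sample:
  cycle 0 → 0: weight = 8, length = 1, mean = 8/1 ≈ 8.000
  cycle 1 → 1: weight = 6, length = 1, mean = 6/1 ≈ 6.000
  cycle 2 → 2: weight = 6, length = 1, mean = 6/1 ≈ 6.000
  cycle 0 → 1 → 0: weight = 14, length = 2, mean = 14/2 ≈ 7.000
  cycle 0 → 2 → 0: weight = 7, length = 2, mean = 7/2 ≈ 3.500
  cycle 1 → 0 → 1: weight = 14, length = 2, mean = 14/2 ≈ 7.000
Minimum mean = 2.000, attained e.g. along the cycle 1 → 2 → 1 with weight 4 and length 2. So λ(A) = 4/2 = 2.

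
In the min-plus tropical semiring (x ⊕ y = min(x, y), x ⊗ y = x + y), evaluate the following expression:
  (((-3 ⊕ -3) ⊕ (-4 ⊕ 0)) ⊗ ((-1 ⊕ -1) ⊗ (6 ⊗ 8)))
(((-3 ⊕ -3) ⊕ (-4 ⊕ 0)) ⊗ ((-1 ⊕ -1) ⊗ (6 ⊗ 8))) = 9

Expand innermost to outermost. Recall ⊕ takes the minimum of its arguments and ⊗ takes their sum. Working out the expression (((-3 ⊕ -3) ⊕ (-4 ⊕ 0)) ⊗ ((-1 ⊕ -1) ⊗ (6 ⊗ 8))) gives 9.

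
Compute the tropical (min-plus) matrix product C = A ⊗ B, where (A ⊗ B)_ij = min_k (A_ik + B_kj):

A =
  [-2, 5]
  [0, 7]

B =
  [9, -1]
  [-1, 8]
A ⊗ B =
  [4, -3]
  [6, -1]

Apply the min-plus product entry-by-entry:
  C[0][0] = min over k of (A[0][0] + B[0][0] = -2 + 9 = 7, A[0][1] + B[1][0] = 5 + -1 = 4) = 4 (attained at k = 1)
  C[0][1] = min over k of (A[0][0] + B[0][1] = -2 + -1 = -3, A[0][1] + B[1][1] = 5 + 8 = 13) = -3 (attained at k = 0)
  C[1][0] = min over k of (A[1][0] + B[0][0] = 0 + 9 = 9, A[1][1] + B[1][0] = 7 + -1 = 6) = 6 (attained at k = 1)
  C[1][1] = min over k of (A[1][0] + B[0][1] = 0 + -1 = -1, A[1][1] + B[1][1] = 7 + 8 = 15) = -1 (attained at k = 0)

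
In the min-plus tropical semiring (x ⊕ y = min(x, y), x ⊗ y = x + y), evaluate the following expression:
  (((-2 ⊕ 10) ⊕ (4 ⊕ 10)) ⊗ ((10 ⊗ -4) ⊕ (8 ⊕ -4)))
(((-2 ⊕ 10) ⊕ (4 ⊕ 10)) ⊗ ((10 ⊗ -4) ⊕ (8 ⊕ -4))) = -6

Expand innermost to outermost. Recall ⊕ takes the minimum of its arguments and ⊗ takes their sum. Working out the expression (((-2 ⊕ 10) ⊕ (4 ⊕ 10)) ⊗ ((10 ⊗ -4) ⊕ (8 ⊕ -4))) gives -6.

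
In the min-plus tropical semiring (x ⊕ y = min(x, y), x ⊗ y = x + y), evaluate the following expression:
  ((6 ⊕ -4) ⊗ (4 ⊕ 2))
((6 ⊕ -4) ⊗ (4 ⊕ 2)) = -2

Expand innermost to outermost. Recall ⊕ takes the minimum of its arguments and ⊗ takes their sum. Working out the expression ((6 ⊕ -4) ⊗ (4 ⊕ 2)) gives -2.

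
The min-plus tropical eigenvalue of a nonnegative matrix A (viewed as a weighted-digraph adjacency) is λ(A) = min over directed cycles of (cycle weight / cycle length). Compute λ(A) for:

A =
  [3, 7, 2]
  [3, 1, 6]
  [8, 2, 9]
λ(A) = 1

Enumerate directed cycles and compute their means (weight / length). Sample:
  cycle 0 → 0: weight = 3, length = 1, mean = 3/1 ≈ 3.000
  cycle 1 → 1: weight = 1, length = 1, mean = 1/1 ≈ 1.000
  cycle 2 → 2: weight = 9, length = 1, mean = 9/1 ≈ 9.000
  cycle 0 → 1 → 0: weight = 10, length = 2, mean = 10/2 ≈ 5.000
  cycle 0 → 2 → 0: weight = 10, length = 2, mean = 10/2 ≈ 5.000
  cycle 1 → 0 → 1: weight = 10, length = 2, mean = 10/2 ≈ 5.000
Minimum mean = 1.000, attained e.g. along the cycle 1 → 1 with weight 1 and length 1. So λ(A) = 1/1 = 1.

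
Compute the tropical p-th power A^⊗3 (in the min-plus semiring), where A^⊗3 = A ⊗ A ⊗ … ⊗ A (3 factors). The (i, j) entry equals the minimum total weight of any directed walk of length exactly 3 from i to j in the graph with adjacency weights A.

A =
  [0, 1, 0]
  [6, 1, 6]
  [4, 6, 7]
A^⊗3 =
  [0, 1, 0]
  [6, 3, 6]
  [4, 5, 4]

Each entry (A^⊗3)_ij equals the minimum over all length-3 walks i = v_0 → v_1 → … → v_3 = j of Σ_t A[v_t][v_{t+1}]. For example, for (i, j) = (0, 2) we minimise over 9 possible intermediate vertex sequences; the minimum is 0, attained along the walk 0 → 0 → 0 → 2.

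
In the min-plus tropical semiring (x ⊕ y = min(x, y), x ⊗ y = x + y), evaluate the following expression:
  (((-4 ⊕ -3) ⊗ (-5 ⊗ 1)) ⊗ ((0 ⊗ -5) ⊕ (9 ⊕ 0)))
(((-4 ⊕ -3) ⊗ (-5 ⊗ 1)) ⊗ ((0 ⊗ -5) ⊕ (9 ⊕ 0))) = -13

Expand innermost to outermost. Recall ⊕ takes the minimum of its arguments and ⊗ takes their sum. Working out the expression (((-4 ⊕ -3) ⊗ (-5 ⊗ 1)) ⊗ ((0 ⊗ -5) ⊕ (9 ⊕ 0))) gives -13.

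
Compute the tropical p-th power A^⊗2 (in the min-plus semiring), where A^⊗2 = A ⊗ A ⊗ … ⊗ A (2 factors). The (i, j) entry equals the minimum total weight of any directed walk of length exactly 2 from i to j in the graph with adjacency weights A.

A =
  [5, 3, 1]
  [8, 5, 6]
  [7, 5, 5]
A^⊗2 =
  [8, 6, 6]
  [13, 10, 9]
  [12, 10, 8]

Each entry (A^⊗2)_ij equals the minimum over all length-2 walks i = v_0 → v_1 → … → v_2 = j of Σ_t A[v_t][v_{t+1}]. For example, for (i, j) = (0, 2) we minimise over 3 possible intermediate vertex sequences; the minimum is 6, attained along the walk 0 → 0 → 2.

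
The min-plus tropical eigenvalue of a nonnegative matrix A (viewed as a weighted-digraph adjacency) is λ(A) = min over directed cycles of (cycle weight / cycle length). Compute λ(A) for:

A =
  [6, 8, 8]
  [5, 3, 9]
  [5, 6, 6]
λ(A) = 3

Enumerate directed cycles and compute their means (weight / length). Sample:
  cycle 0 → 0: weight = 6, length = 1, mean = 6/1 ≈ 6.000
  cycle 1 → 1: weight = 3, length = 1, mean = 3/1 ≈ 3.000
  cycle 2 → 2: weight = 6, length = 1, mean = 6/1 ≈ 6.000
  cycle 0 → 1 → 0: weight = 13, length = 2, mean = 13/2 ≈ 6.500
  cycle 0 → 2 → 0: weight = 13, length = 2, mean = 13/2 ≈ 6.500
  cycle 1 → 0 → 1: weight = 13, length = 2, mean = 13/2 ≈ 6.500
Minimum mean = 3.000, attained e.g. along the cycle 1 → 1 with weight 3 and length 1. So λ(A) = 3/1 = 3.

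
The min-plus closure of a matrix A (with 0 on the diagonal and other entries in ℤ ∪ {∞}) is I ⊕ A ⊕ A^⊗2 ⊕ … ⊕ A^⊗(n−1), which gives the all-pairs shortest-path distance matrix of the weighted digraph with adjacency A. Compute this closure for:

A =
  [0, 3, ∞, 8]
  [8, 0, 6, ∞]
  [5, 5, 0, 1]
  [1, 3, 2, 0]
Closure =
  [0, 3, 9, 8]
  [8, 0, 6, 7]
  [2, 4, 0, 1]
  [1, 3, 2, 0]

This is the Floyd-Warshall all-pairs shortest-path computation. For each intermediate vertex k = 0, 1, …, 3, update dist[i][j] ← min(dist[i][j], dist[i][k] + dist[k][j]). The final matrix gives, for each (i, j), the minimum total weight of any directed path from i to j (possibly empty when i = j).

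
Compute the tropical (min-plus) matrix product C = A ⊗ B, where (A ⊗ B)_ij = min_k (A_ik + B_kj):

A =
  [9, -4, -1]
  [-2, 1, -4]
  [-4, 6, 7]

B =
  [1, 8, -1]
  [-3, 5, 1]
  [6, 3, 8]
A ⊗ B =
  [-7, 1, -3]
  [-2, -1, -3]
  [-3, 4, -5]

Apply the min-plus product entry-by-entry:
  C[0][0] = min over k of (A[0][0] + B[0][0] = 9 + 1 = 10, A[0][1] + B[1][0] = -4 + -3 = -7, A[0][2] + B[2][0] = -1 + 6 = 5) = -7 (attained at k = 1)
  C[0][1] = min over k of (A[0][0] + B[0][1] = 9 + 8 = 17, A[0][1] + B[1][1] = -4 + 5 = 1, A[0][2] + B[2][1] = -1 + 3 = 2) = 1 (attained at k = 1)
  C[0][2] = min over k of (A[0][0] + B[0][2] = 9 + -1 = 8, A[0][1] + B[1][2] = -4 + 1 = -3, A[0][2] + B[2][2] = -1 + 8 = 7) = -3 (attained at k = 1)
  C[1][0] = min over k of (A[1][0] + B[0][0] = -2 + 1 = -1, A[1][1] + B[1][0] = 1 + -3 = -2, A[1][2] + B[2][0] = -4 + 6 = 2) = -2 (attained at k = 1)
  C[1][1] = min over k of (A[1][0] + B[0][1] = -2 + 8 = 6, A[1][1] + B[1][1] = 1 + 5 = 6, A[1][2] + B[2][1] = -4 + 3 = -1) = -1 (attained at k = 2)
  C[1][2] = min over k of (A[1][0] + B[0][2] = -2 + -1 = -3, A[1][1] + B[1][2] = 1 + 1 = 2, A[1][2] + B[2][2] = -4 + 8 = 4) = -3 (attained at k = 0)
  C[2][0] = min over k of (A[2][0] + B[0][0] = -4 + 1 = -3, A[2][1] + B[1][0] = 6 + -3 = 3, A[2][2] + B[2][0] = 7 + 6 = 13) = -3 (attained at k = 0)
  C[2][1] = min over k of (A[2][0] + B[0][1] = -4 + 8 = 4, A[2][1] + B[1][1] = 6 + 5 = 11, A[2][2] + B[2][1] = 7 + 3 = 10) = 4 (attained at k = 0)
  C[2][2] = min over k of (A[2][0] + B[0][2] = -4 + -1 = -5, A[2][1] + B[1][2] = 6 + 1 = 7, A[2][2] + B[2][2] = 7 + 8 = 15) = -5 (attained at k = 0)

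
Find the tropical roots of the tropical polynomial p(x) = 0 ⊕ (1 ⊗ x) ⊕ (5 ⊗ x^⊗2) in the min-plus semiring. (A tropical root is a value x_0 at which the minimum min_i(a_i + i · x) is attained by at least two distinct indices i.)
Roots: {-4, -1}

Each tropical root is a break point of the lower envelope of the lines y = a_i + i · x (there are 3 lines, with slopes 0, 1, ..., 2). Only the lines that attain the minimum somewhere contribute to roots; other lines are dominated. Here the surviving (envelope) indices are i = 2, i = 1, i = 0.
Intersections between consecutive envelope lines give the roots: for adjacent envelope indices i < j the intersection is x = (a_i − a_j) / (j − i). Reading off the sorted break points: {-4, -1}.
Verification: at each break x_0, at least two indices attain the minimum of min_i(a_i + i · x_0).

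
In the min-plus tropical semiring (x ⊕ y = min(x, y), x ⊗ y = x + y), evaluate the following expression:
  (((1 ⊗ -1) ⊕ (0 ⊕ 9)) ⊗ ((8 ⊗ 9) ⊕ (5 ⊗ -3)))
(((1 ⊗ -1) ⊕ (0 ⊕ 9)) ⊗ ((8 ⊗ 9) ⊕ (5 ⊗ -3))) = 2

Expand innermost to outermost. Recall ⊕ takes the minimum of its arguments and ⊗ takes their sum. Working out the expression (((1 ⊗ -1) ⊕ (0 ⊕ 9)) ⊗ ((8 ⊗ 9) ⊕ (5 ⊗ -3))) gives 2.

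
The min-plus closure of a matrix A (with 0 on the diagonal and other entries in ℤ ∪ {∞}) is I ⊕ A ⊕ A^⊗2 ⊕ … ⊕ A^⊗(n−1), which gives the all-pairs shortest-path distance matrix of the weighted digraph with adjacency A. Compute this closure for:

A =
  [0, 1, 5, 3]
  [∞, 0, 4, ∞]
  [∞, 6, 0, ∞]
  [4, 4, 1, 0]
Closure =
  [0, 1, 4, 3]
  [∞, 0, 4, ∞]
  [∞, 6, 0, ∞]
  [4, 4, 1, 0]

This is the Floyd-Warshall all-pairs shortest-path computation. For each intermediate vertex k = 0, 1, …, 3, update dist[i][j] ← min(dist[i][j], dist[i][k] + dist[k][j]). The final matrix gives, for each (i, j), the minimum total weight of any directed path from i to j (possibly empty when i = j).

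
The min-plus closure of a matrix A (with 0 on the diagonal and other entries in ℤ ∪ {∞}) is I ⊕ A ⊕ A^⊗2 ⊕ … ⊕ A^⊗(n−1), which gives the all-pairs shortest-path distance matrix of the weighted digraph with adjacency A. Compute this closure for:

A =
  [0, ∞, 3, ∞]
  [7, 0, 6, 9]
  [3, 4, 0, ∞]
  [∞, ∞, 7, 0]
Closure =
  [0, 7, 3, 16]
  [7, 0, 6, 9]
  [3, 4, 0, 13]
  [10, 11, 7, 0]

This is the Floyd-Warshall all-pairs shortest-path computation. For each intermediate vertex k = 0, 1, …, 3, update dist[i][j] ← min(dist[i][j], dist[i][k] + dist[k][j]). The final matrix gives, for each (i, j), the minimum total weight of any directed path from i to j (possibly empty when i = j).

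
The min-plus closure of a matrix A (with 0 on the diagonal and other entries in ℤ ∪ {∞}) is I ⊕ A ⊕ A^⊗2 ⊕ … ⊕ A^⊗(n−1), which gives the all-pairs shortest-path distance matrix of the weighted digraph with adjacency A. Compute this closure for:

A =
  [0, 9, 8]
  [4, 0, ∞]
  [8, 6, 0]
Closure =
  [0, 9, 8]
  [4, 0, 12]
  [8, 6, 0]

This is the Floyd-Warshall all-pairs shortest-path computation. For each intermediate vertex k = 0, 1, …, 2, update dist[i][j] ← min(dist[i][j], dist[i][k] + dist[k][j]). The final matrix gives, for each (i, j), the minimum total weight of any directed path from i to j (possibly empty when i = j).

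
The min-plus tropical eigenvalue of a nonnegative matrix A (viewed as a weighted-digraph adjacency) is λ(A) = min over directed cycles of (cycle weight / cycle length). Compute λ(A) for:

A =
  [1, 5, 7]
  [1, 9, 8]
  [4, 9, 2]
λ(A) = 1

Enumerate directed cycles and compute their means (weight / length). Sample:
  cycle 0 → 0: weight = 1, length = 1, mean = 1/1 ≈ 1.000
  cycle 1 → 1: weight = 9, length = 1, mean = 9/1 ≈ 9.000
  cycle 2 → 2: weight = 2, length = 1, mean = 2/1 ≈ 2.000
  cycle 0 → 1 → 0: weight = 6, length = 2, mean = 6/2 ≈ 3.000
  cycle 0 → 2 → 0: weight = 11, length = 2, mean = 11/2 ≈ 5.500
  cycle 1 → 0 → 1: weight = 6, length = 2, mean = 6/2 ≈ 3.000
Minimum mean = 1.000, attained e.g. along the cycle 0 → 0 with weight 1 and length 1. So λ(A) = 1/1 = 1.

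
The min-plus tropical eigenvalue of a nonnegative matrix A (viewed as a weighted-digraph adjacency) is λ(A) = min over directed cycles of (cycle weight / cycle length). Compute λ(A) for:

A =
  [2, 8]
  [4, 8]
λ(A) = 2

Enumerate directed cycles and compute their means (weight / length). Sample:
  cycle 0 → 0: weight = 2, length = 1, mean = 2/1 ≈ 2.000
  cycle 1 → 1: weight = 8, length = 1, mean = 8/1 ≈ 8.000
  cycle 0 → 1 → 0: weight = 12, length = 2, mean = 12/2 ≈ 6.000
  cycle 1 → 0 → 1: weight = 12, length = 2, mean = 12/2 ≈ 6.000
Minimum mean = 2.000, attained e.g. along the cycle 0 → 0 with weight 2 and length 1. So λ(A) = 2/1 = 2.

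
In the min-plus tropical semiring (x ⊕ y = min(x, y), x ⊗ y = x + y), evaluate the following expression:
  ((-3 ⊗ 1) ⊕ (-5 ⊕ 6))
((-3 ⊗ 1) ⊕ (-5 ⊕ 6)) = -5

Expand innermost to outermost. Recall ⊕ takes the minimum of its arguments and ⊗ takes their sum. Working out the expression ((-3 ⊗ 1) ⊕ (-5 ⊕ 6)) gives -5.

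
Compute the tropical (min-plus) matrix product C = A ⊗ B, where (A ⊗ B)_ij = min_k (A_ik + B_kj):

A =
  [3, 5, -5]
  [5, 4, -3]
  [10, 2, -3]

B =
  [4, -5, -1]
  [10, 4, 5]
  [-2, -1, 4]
A ⊗ B =
  [-7, -6, -1]
  [-5, -4, 1]
  [-5, -4, 1]

Apply the min-plus product entry-by-entry:
  C[0][0] = min over k of (A[0][0] + B[0][0] = 3 + 4 = 7, A[0][1] + B[1][0] = 5 + 10 = 15, A[0][2] + B[2][0] = -5 + -2 = -7) = -7 (attained at k = 2)
  C[0][1] = min over k of (A[0][0] + B[0][1] = 3 + -5 = -2, A[0][1] + B[1][1] = 5 + 4 = 9, A[0][2] + B[2][1] = -5 + -1 = -6) = -6 (attained at k = 2)
  C[0][2] = min over k of (A[0][0] + B[0][2] = 3 + -1 = 2, A[0][1] + B[1][2] = 5 + 5 = 10, A[0][2] + B[2][2] = -5 + 4 = -1) = -1 (attained at k = 2)
  C[1][0] = min over k of (A[1][0] + B[0][0] = 5 + 4 = 9, A[1][1] + B[1][0] = 4 + 10 = 14, A[1][2] + B[2][0] = -3 + -2 = -5) = -5 (attained at k = 2)
  C[1][1] = min over k of (A[1][0] + B[0][1] = 5 + -5 = 0, A[1][1] + B[1][1] = 4 + 4 = 8, A[1][2] + B[2][1] = -3 + -1 = -4) = -4 (attained at k = 2)
  C[1][2] = min over k of (A[1][0] + B[0][2] = 5 + -1 = 4, A[1][1] + B[1][2] = 4 + 5 = 9, A[1][2] + B[2][2] = -3 + 4 = 1) = 1 (attained at k = 2)
  C[2][0] = min over k of (A[2][0] + B[0][0] = 10 + 4 = 14, A[2][1] + B[1][0] = 2 + 10 = 12, A[2][2] + B[2][0] = -3 + -2 = -5) = -5 (attained at k = 2)
  C[2][1] = min over k of (A[2][0] + B[0][1] = 10 + -5 = 5, A[2][1] + B[1][1] = 2 + 4 = 6, A[2][2] + B[2][1] = -3 + -1 = -4) = -4 (attained at k = 2)
  C[2][2] = min over k of (A[2][0] + B[0][2] = 10 + -1 = 9, A[2][1] + B[1][2] = 2 + 5 = 7, A[2][2] + B[2][2] = -3 + 4 = 1) = 1 (attained at k = 2)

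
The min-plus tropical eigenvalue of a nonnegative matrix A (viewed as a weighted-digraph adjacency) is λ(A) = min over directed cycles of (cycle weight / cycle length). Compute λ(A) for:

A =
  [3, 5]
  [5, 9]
λ(A) = 3

Enumerate directed cycles and compute their means (weight / length). Sample:
  cycle 0 → 0: weight = 3, length = 1, mean = 3/1 ≈ 3.000
  cycle 1 → 1: weight = 9, length = 1, mean = 9/1 ≈ 9.000
  cycle 0 → 1 → 0: weight = 10, length = 2, mean = 10/2 ≈ 5.000
  cycle 1 → 0 → 1: weight = 10, length = 2, mean = 10/2 ≈ 5.000
Minimum mean = 3.000, attained e.g. along the cycle 0 → 0 with weight 3 and length 1. So λ(A) = 3/1 = 3.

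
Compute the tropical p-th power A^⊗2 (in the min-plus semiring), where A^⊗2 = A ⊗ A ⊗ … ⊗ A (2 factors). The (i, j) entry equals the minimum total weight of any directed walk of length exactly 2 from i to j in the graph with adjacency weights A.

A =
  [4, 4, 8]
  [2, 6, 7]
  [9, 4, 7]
A^⊗2 =
  [6, 8, 11]
  [6, 6, 10]
  [6, 10, 11]

Each entry (A^⊗2)_ij equals the minimum over all length-2 walks i = v_0 → v_1 → … → v_2 = j of Σ_t A[v_t][v_{t+1}]. For example, for (i, j) = (0, 2) we minimise over 3 possible intermediate vertex sequences; the minimum is 11, attained along the walk 0 → 1 → 2.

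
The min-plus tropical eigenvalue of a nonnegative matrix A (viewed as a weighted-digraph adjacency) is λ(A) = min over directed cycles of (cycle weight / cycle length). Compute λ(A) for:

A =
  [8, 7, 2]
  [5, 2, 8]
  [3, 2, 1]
λ(A) = 1

Enumerate directed cycles and compute their means (weight / length). Sample:
  cycle 0 → 0: weight = 8, length = 1, mean = 8/1 ≈ 8.000
  cycle 1 → 1: weight = 2, length = 1, mean = 2/1 ≈ 2.000
  cycle 2 → 2: weight = 1, length = 1, mean = 1/1 ≈ 1.000
  cycle 0 → 1 → 0: weight = 12, length = 2, mean = 12/2 ≈ 6.000
  cycle 0 → 2 → 0: weight = 5, length = 2, mean = 5/2 ≈ 2.500
  cycle 1 → 0 → 1: weight = 12, length = 2, mean = 12/2 ≈ 6.000
Minimum mean = 1.000, attained e.g. along the cycle 2 → 2 with weight 1 and length 1. So λ(A) = 1/1 = 1.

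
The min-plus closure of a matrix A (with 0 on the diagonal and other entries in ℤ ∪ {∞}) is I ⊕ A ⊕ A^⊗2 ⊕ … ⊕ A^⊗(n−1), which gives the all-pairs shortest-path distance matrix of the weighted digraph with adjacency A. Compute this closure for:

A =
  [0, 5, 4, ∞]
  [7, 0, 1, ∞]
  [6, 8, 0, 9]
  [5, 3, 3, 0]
Closure =
  [0, 5, 4, 13]
  [7, 0, 1, 10]
  [6, 8, 0, 9]
  [5, 3, 3, 0]

This is the Floyd-Warshall all-pairs shortest-path computation. For each intermediate vertex k = 0, 1, …, 3, update dist[i][j] ← min(dist[i][j], dist[i][k] + dist[k][j]). The final matrix gives, for each (i, j), the minimum total weight of any directed path from i to j (possibly empty when i = j).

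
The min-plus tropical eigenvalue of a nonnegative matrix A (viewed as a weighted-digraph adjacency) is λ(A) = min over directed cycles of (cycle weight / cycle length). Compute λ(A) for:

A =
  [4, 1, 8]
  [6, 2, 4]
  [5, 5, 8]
λ(A) = 2

Enumerate directed cycles and compute their means (weight / length). Sample:
  cycle 0 → 0: weight = 4, length = 1, mean = 4/1 ≈ 4.000
  cycle 1 → 1: weight = 2, length = 1, mean = 2/1 ≈ 2.000
  cycle 2 → 2: weight = 8, length = 1, mean = 8/1 ≈ 8.000
  cycle 0 → 1 → 0: weight = 7, length = 2, mean = 7/2 ≈ 3.500
  cycle 0 → 2 → 0: weight = 13, length = 2, mean = 13/2 ≈ 6.500
  cycle 1 → 0 → 1: weight = 7, length = 2, mean = 7/2 ≈ 3.500
Minimum mean = 2.000, attained e.g. along the cycle 1 → 1 with weight 2 and length 1. So λ(A) = 2/1 = 2.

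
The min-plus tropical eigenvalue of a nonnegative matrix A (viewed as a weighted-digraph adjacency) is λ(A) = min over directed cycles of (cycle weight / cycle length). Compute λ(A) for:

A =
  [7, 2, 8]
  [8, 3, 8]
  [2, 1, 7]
λ(A) = 3

Enumerate directed cycles and compute their means (weight / length). Sample:
  cycle 0 → 0: weight = 7, length = 1, mean = 7/1 ≈ 7.000
  cycle 1 → 1: weight = 3, length = 1, mean = 3/1 ≈ 3.000
  cycle 2 → 2: weight = 7, length = 1, mean = 7/1 ≈ 7.000
  cycle 0 → 1 → 0: weight = 10, length = 2, mean = 10/2 ≈ 5.000
  cycle 0 → 2 → 0: weight = 10, length = 2, mean = 10/2 ≈ 5.000
  cycle 1 → 0 → 1: weight = 10, length = 2, mean = 10/2 ≈ 5.000
Minimum mean = 3.000, attained e.g. along the cycle 1 → 1 with weight 3 and length 1. So λ(A) = 3/1 = 3.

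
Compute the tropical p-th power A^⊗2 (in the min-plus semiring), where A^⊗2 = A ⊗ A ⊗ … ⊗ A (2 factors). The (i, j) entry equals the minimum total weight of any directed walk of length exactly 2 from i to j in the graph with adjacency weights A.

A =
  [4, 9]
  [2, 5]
A^⊗2 =
  [8, 13]
  [6, 10]

Each entry (A^⊗2)_ij equals the minimum over all length-2 walks i = v_0 → v_1 → … → v_2 = j of Σ_t A[v_t][v_{t+1}]. For example, for (i, j) = (0, 1) we minimise over 2 possible intermediate vertex sequences; the minimum is 13, attained along the walk 0 → 0 → 1.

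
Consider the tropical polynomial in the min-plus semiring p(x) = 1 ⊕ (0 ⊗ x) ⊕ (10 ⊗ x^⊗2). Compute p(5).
p(5) = 1

A tropical monomial a ⊗ x^⊗i evaluates to a + i · x. Evaluating each term at x = 5:
  Term 0 contributes 1 + 0 · 5 = 1
  Term 1 contributes 0 + 1 · 5 = 5
  Term 2 contributes 10 + 2 · 5 = 20
p(5) = ⊕ of these = min[1, 5, 20] = 1.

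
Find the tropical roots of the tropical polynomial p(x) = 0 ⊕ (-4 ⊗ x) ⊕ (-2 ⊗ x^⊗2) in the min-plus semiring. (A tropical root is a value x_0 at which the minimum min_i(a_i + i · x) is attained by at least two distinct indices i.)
Roots: {-2, 4}

Each tropical root is a break point of the lower envelope of the lines y = a_i + i · x (there are 3 lines, with slopes 0, 1, ..., 2). Only the lines that attain the minimum somewhere contribute to roots; other lines are dominated. Here the surviving (envelope) indices are i = 2, i = 1, i = 0.
Intersections between consecutive envelope lines give the roots: for adjacent envelope indices i < j the intersection is x = (a_i − a_j) / (j − i). Reading off the sorted break points: {-2, 4}.
Verification: at each break x_0, at least two indices attain the minimum of min_i(a_i + i · x_0).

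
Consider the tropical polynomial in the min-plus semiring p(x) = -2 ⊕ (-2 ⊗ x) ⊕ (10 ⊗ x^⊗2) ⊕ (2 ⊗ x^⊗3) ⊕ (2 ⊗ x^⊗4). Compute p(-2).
p(-2) = -6

A tropical monomial a ⊗ x^⊗i evaluates to a + i · x. Evaluating each term at x = -2:
  Term 0 contributes -2 + 0 · -2 = -2
  Term 1 contributes -2 + 1 · -2 = -4
  Term 2 contributes 10 + 2 · -2 = 6
  Term 3 contributes 2 + 3 · -2 = -4
  Term 4 contributes 2 + 4 · -2 = -6
p(-2) = ⊕ of these = min[-2, -4, 6, -4, -6] = -6.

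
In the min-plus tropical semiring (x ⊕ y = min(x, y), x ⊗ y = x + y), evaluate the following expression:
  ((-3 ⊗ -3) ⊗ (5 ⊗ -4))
((-3 ⊗ -3) ⊗ (5 ⊗ -4)) = -5

Expand innermost to outermost. Recall ⊕ takes the minimum of its arguments and ⊗ takes their sum. Working out the expression ((-3 ⊗ -3) ⊗ (5 ⊗ -4)) gives -5.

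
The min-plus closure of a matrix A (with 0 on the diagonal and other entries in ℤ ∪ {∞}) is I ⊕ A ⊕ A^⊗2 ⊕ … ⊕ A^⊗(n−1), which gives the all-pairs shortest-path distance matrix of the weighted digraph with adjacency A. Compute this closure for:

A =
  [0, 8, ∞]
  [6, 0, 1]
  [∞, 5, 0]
Closure =
  [0, 8, 9]
  [6, 0, 1]
  [11, 5, 0]

This is the Floyd-Warshall all-pairs shortest-path computation. For each intermediate vertex k = 0, 1, …, 2, update dist[i][j] ← min(dist[i][j], dist[i][k] + dist[k][j]). The final matrix gives, for each (i, j), the minimum total weight of any directed path from i to j (possibly empty when i = j).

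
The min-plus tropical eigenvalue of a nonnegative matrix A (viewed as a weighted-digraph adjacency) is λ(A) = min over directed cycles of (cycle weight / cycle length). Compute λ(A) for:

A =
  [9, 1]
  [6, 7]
λ(A) = 7/2

Enumerate directed cycles and compute their means (weight / length). Sample:
  cycle 0 → 0: weight = 9, length = 1, mean = 9/1 ≈ 9.000
  cycle 1 → 1: weight = 7, length = 1, mean = 7/1 ≈ 7.000
  cycle 0 → 1 → 0: weight = 7, length = 2, mean = 7/2 ≈ 3.500
  cycle 1 → 0 → 1: weight = 7, length = 2, mean = 7/2 ≈ 3.500
Minimum mean = 3.500, attained e.g. along the cycle 0 → 1 → 0 with weight 7 and length 2. So λ(A) = 7/2 = 7/2.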